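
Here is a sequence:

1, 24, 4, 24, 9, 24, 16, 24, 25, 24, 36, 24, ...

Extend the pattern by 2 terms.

49, 24

Split by position mod 2 into 2 tracks.
Track A is 1, 4, 9, 16, 25, 36, which is perfect squares starting at 1².
Track B is 24, 24, 24, 24, 24, 24, which is the constant sequence 24.
Position 13 falls in track A as its term 7, giving 49.
Term 14 comes from track B (its 7th entry): 24.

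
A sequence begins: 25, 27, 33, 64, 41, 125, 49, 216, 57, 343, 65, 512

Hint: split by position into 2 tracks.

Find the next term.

Odd-indexed and even-indexed terms follow separate rules.
Track A: 25, 33, 41, 49, 57, 65 (adding 8 each time).
Track B: 27, 64, 125, 216, 343, 512 (perfect cubes starting at 3³).
Term 13 comes from track A (its 7th entry): 73.

73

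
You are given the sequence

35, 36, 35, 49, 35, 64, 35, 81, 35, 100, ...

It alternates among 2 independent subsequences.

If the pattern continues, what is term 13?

Positions 1, 3, 5, … form one subsequence and positions 2, 4, 6, … form another.
Track A = 35, 35, 35, 35, 35: the constant sequence 35.
Track B = 36, 49, 64, 81, 100: perfect squares starting at 6².
The 13th slot belongs to track A; its 7th term is 35.

35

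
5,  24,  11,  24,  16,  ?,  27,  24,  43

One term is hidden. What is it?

24

Positions 1, 3, 5, … form one subsequence and positions 2, 4, 6, … form another.
Stream A: 5, 11, 16, 27, 43 — a Fibonacci-like recurrence a_n = a_{n-1} + a_{n-2}.
Stream B: 24, 24, ?, 24 — always 24.
Filling stream B at index 3 by its rule yields 24.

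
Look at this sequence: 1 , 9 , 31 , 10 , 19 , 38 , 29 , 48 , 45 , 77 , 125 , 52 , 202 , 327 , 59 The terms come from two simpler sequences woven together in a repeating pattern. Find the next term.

The slot pattern repeats as AAB (period 3), so there are 2 interleaved tracks.
Stream A: 1, 9, 10, 19, 29, 48, 77, 125, 202, 327. Each term equals the sum of the previous two.
Stream B: 31, 38, 45, 52, 59. Linear: a_n = 24 + 7·n.
Position 16 → stream A, term 11 = 529.

529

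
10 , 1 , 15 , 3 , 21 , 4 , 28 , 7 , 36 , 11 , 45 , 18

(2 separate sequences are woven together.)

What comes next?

55

The terms cycle through 2 interleaved subsequences.
Track A = 10, 15, 21, 28, 36, 45: triangular numbers starting at T_4.
Track B = 1, 3, 4, 7, 11, 18: each term equals the sum of the previous two.
The 13th slot belongs to track A; its 7th term is 55.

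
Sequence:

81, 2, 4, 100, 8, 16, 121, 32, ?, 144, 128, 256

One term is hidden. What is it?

The slot pattern repeats as ABB (period 3), so there are 2 interleaved tracks.
Stream A = 81, 100, 121, 144: consecutive squares n² from n = 9.
Stream B = 2, 4, 8, 16, 32, ?, 128, 256: successive powers of 2.
Stream B's pattern makes the blank 64.

64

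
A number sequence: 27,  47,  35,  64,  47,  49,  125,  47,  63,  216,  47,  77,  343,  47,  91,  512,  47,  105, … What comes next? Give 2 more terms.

729, 47

Split by position mod 3: positions 1, 4, 7, … form one track, and each other residue class forms its own.
Subsequence A = 27, 64, 125, 216, 343, 512: perfect cubes starting at 3³.
Subsequence B = 47, 47, 47, 47, 47, 47: constant 47.
Subsequence C = 35, 49, 63, 77, 91, 105: arithmetic, step +14.
Term 19 comes from subsequence A (its 7th entry): 729.
Position 20 falls in subsequence B as its term 7, giving 47.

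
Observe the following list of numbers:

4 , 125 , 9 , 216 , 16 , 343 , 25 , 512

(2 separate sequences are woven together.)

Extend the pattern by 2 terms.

Positions 1, 3, 5, … form one subsequence and positions 2, 4, 6, … form another.
Track A: 4, 9, 16, 25 — the squares 2², 3², 4², ….
Track B: 125, 216, 343, 512 — consecutive cubes n³ from n = 5.
Position 9 → track A, term 5 = 36.
Term 10 comes from track B (its 5th entry): 729.

36, 729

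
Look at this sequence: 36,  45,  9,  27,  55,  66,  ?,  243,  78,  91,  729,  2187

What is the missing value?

Positions follow the repeating pattern AABB; grouping by letter gives 2 tracks.
Subsequence A is 36, 45, 55, 66, 78, 91, which is the triangular numbers T_8, T_9, ….
Subsequence B is 9, 27, ?, 243, 729, 2187, which is successive powers of 3.
Subsequence B's pattern makes the blank 81.

81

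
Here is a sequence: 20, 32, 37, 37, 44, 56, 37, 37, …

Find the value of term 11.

The slot pattern repeats as AABB (period 4), so there are 2 interleaved tracks.
Subsequence A = 20, 32, 44, 56: adding 12 each time.
Subsequence B = 37, 37, 37, 37: always 37.
Position 11 falls in subsequence B as its term 5, giving 37.

37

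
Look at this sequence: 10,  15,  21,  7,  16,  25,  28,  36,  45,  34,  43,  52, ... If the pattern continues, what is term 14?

The slot pattern repeats as AAABBB (period 6), so there are 2 interleaved tracks.
Track A: 10, 15, 21, 28, 36, 45. Triangular numbers starting at T_4.
Track B: 7, 16, 25, 34, 43, 52. Adding 9 each time.
Position 14 → track A, term 8 = 66.

66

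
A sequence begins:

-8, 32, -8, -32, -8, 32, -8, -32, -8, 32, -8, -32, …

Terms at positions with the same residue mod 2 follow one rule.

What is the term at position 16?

Positions 1, 3, 5, … form one subsequence and positions 2, 4, 6, … form another.
Subsequence A = -8, -8, -8, -8, -8, -8: always -8.
Subsequence B = 32, -32, 32, -32, 32, -32: oscillating between 32 and -32.
Term 16 comes from subsequence B (its 8th entry): -32.

-32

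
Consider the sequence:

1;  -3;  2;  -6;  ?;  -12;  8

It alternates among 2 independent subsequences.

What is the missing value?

4

Taking every 2nd term gives 2 separate tracks.
Subsequence A: 1, 2, ?, 8 — powers 2^0, 2^1, 2^2, ….
Subsequence B: -3, -6, -12 — geometric, ×2 each step.
Subsequence A's pattern makes the blank 4.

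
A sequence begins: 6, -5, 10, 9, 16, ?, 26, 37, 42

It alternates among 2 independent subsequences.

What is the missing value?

23

Odd-indexed and even-indexed terms follow separate rules.
Track A: 6, 10, 16, 26, 42 (each term equals the sum of the previous two).
Track B: -5, 9, ?, 37 (arithmetic, step +14).
Filling track B at index 3 by its rule yields 23.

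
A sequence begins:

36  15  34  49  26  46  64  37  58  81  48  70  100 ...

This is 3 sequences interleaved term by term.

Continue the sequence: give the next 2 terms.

Split by position mod 3: positions 1, 4, 7, … form one track, and each other residue class forms its own.
Track A: 36, 49, 64, 81, 100. Perfect squares starting at 6².
Track B: 15, 26, 37, 48. Arithmetic, step +11.
Track C: 34, 46, 58, 70. Arithmetic, step +12.
Position 14 → track B, term 5 = 59.
Position 15 → track C, term 5 = 82.

59, 82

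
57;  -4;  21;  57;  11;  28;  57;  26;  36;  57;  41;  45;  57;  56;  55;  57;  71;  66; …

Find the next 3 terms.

Split by position mod 3: positions 1, 4, 7, … form one track, and each other residue class forms its own.
Track A = 57, 57, 57, 57, 57, 57: the constant sequence 57.
Track B = -4, 11, 26, 41, 56, 71: adding 15 each time.
Track C = 21, 28, 36, 45, 55, 66: triangular numbers n(n+1)/2 for n = 6, 7, ….
Term 19 comes from track A (its 7th entry): 57.
Position 20 → track B, term 7 = 86.
Term 21 comes from track C (its 7th entry): 78.

57, 86, 78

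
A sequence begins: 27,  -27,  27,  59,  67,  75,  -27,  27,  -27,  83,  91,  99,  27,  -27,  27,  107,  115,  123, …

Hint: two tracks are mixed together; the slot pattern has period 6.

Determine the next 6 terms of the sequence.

-27, 27, -27, 131, 139, 147

The slot pattern repeats as AAABBB (period 6), so there are 2 interleaved tracks.
Stream A is 27, -27, 27, -27, 27, -27, 27, -27, 27, which is oscillating between 27 and -27.
Stream B is 59, 67, 75, 83, 91, 99, 107, 115, 123, which is arithmetic, step +8.
The 19th slot belongs to stream A; its 10th term is -27.
Position 20 falls in stream A as its term 11, giving 27.
Position 21 falls in stream A as its term 12, giving -27.
Position 22 → stream B, term 10 = 131.
Term 23 comes from stream B (its 11th entry): 139.
The 24th slot belongs to stream B; its 12th term is 147.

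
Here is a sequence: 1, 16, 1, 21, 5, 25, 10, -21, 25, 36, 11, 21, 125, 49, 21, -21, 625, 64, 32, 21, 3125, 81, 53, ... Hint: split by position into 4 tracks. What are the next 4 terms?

-21, 15625, 100, 85

Split by position mod 4: positions 1, 5, 9, … form one track, and each other residue class forms its own.
Stream A is 1, 5, 25, 125, 625, 3125, which is successive powers of 5.
Stream B is 16, 25, 36, 49, 64, 81, which is consecutive squares n² from n = 4.
Stream C is 1, 10, 11, 21, 32, 53, which is a Fibonacci-like recurrence a_n = a_{n-1} + a_{n-2}.
Stream D is 21, -21, 21, -21, 21, which is alternating ±21.
Position 24 falls in stream D as its term 6, giving -21.
Position 25 falls in stream A as its term 7, giving 15625.
Position 26 → stream B, term 7 = 100.
Position 27 falls in stream C as its term 7, giving 85.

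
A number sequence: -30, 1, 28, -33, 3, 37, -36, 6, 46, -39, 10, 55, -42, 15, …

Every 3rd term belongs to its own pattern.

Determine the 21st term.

82

Read the sequence 3 terms at a time; column i is its own pattern.
Track A: -30, -33, -36, -39, -42. Linear: a_n = -27 − 3·n.
Track B: 1, 3, 6, 10, 15. Triangular numbers n(n+1)/2 for n = 1, 2, ….
Track C: 28, 37, 46, 55. Adding 9 each time.
Term 21 comes from track C (its 7th entry): 82.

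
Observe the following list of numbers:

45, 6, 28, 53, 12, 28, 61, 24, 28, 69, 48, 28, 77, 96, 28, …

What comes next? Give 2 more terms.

85, 192

Taking every 3rd term gives 3 separate tracks.
Track A is 45, 53, 61, 69, 77, which is adding 8 each time.
Track B is 6, 12, 24, 48, 96, which is multiplying by 2 each time.
Track C is 28, 28, 28, 28, 28, which is the constant sequence 28.
Term 16 comes from track A (its 6th entry): 85.
The 17th slot belongs to track B; its 6th term is 192.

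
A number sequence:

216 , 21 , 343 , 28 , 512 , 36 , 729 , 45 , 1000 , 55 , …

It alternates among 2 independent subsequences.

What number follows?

Taking every 2nd term gives 2 separate tracks.
Subsequence A: 216, 343, 512, 729, 1000 — the cubes 6³, 7³, 8³, ….
Subsequence B: 21, 28, 36, 45, 55 — triangular numbers n(n+1)/2 for n = 6, 7, ….
The 11th slot belongs to subsequence A; its 6th term is 1331.

1331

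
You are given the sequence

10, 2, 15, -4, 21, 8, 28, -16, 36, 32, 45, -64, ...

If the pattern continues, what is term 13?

Positions 1, 3, 5, … form one subsequence and positions 2, 4, 6, … form another.
Subsequence A: 10, 15, 21, 28, 36, 45 — triangular numbers n(n+1)/2 for n = 4, 5, ….
Subsequence B: 2, -4, 8, -16, 32, -64 — a geometric progression (common ratio -2).
Term 13 comes from subsequence A (its 7th entry): 55.

55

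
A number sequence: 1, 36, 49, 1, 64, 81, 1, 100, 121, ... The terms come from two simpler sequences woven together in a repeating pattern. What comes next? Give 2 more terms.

1, 144

Reading positions in blocks of 3 reveals the pattern ABB — 2 tracks woven together.
Track A: 1, 1, 1 (always 1).
Track B: 36, 49, 64, 81, 100, 121 (perfect squares starting at 6²).
Position 10 → track A, term 4 = 1.
Term 11 comes from track B (its 7th entry): 144.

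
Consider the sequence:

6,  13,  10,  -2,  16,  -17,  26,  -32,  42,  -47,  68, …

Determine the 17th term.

288

The terms cycle through 2 interleaved subsequences.
Stream A: 6, 10, 16, 26, 42, 68 (each term equals the sum of the previous two).
Stream B: 13, -2, -17, -32, -47 (arithmetic, step −15).
The 17th slot belongs to stream A; its 9th term is 288.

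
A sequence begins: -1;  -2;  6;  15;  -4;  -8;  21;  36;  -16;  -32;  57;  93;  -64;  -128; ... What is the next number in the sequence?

150

Positions follow the repeating pattern AABB; grouping by letter gives 2 tracks.
Stream A = -1, -2, -4, -8, -16, -32, -64, -128: multiplying by 2 each time.
Stream B = 6, 15, 21, 36, 57, 93: a Fibonacci-like recurrence a_n = a_{n-1} + a_{n-2}.
The 15th slot belongs to stream B; its 7th term is 150.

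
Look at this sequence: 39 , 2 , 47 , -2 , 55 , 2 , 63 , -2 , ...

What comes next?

Positions 1, 3, 5, … form one subsequence and positions 2, 4, 6, … form another.
Track A: 39, 47, 55, 63. Linear: a_n = 31 + 8·n.
Track B: 2, -2, 2, -2. The oscillation 2·(−1)^(n+1).
The 9th slot belongs to track A; its 5th term is 71.

71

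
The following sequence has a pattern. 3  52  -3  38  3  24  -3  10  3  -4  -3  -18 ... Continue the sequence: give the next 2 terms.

Taking every 2nd term gives 2 separate tracks.
Track A: 3, -3, 3, -3, 3, -3 — oscillating between 3 and -3.
Track B: 52, 38, 24, 10, -4, -18 — arithmetic, step −14.
Position 13 → track A, term 7 = 3.
Term 14 comes from track B (its 7th entry): -32.

3, -32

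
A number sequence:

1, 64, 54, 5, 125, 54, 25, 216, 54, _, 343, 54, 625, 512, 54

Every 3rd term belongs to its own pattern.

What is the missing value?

125

Taking every 3rd term gives 3 separate tracks.
Subsequence A: 1, 5, 25, ?, 625 — powers 5^0, 5^1, 5^2, ….
Subsequence B: 64, 125, 216, 343, 512 — consecutive cubes n³ from n = 4.
Subsequence C: 54, 54, 54, 54, 54 — constant 54.
Subsequence A's pattern makes the blank 125.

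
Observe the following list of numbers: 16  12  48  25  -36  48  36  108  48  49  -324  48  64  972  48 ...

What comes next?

Read the sequence 3 terms at a time; column i is its own pattern.
Track A: 16, 25, 36, 49, 64. Perfect squares starting at 4².
Track B: 12, -36, 108, -324, 972. Geometric, ×-3 each step.
Track C: 48, 48, 48, 48, 48. Constant 48.
Position 16 → track A, term 6 = 81.

81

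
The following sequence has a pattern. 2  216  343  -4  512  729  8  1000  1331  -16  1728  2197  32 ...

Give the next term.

Reading positions in blocks of 3 reveals the pattern ABB — 2 tracks woven together.
Subsequence A: 2, -4, 8, -16, 32 — geometric with ratio -2.
Subsequence B: 216, 343, 512, 729, 1000, 1331, 1728, 2197 — the cubes 6³, 7³, 8³, ….
The 14th slot belongs to subsequence B; its 9th term is 2744.

2744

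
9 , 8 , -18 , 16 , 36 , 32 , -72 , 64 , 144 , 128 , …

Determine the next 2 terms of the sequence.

Odd-indexed and even-indexed terms follow separate rules.
Stream A: 9, -18, 36, -72, 144. A geometric progression (common ratio -2).
Stream B: 8, 16, 32, 64, 128. Powers of 2.
Term 11 comes from stream A (its 6th entry): -288.
The 12th slot belongs to stream B; its 6th term is 256.

-288, 256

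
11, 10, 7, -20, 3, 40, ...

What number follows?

-1

The terms cycle through 2 interleaved subsequences.
Stream A: 11, 7, 3 (subtracting 4 each time).
Stream B: 10, -20, 40 (a geometric progression (common ratio -2)).
The 7th slot belongs to stream A; its 4th term is -1.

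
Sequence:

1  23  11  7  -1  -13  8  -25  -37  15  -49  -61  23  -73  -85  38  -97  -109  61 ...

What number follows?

-121

Positions follow the repeating pattern ABB; grouping by letter gives 2 tracks.
Track A: 1, 7, 8, 15, 23, 38, 61 (a Fibonacci-like recurrence a_n = a_{n-1} + a_{n-2}).
Track B: 23, 11, -1, -13, -25, -37, -49, -61, -73, -85, -97, -109 (arithmetic, step −12).
Position 20 falls in track B as its term 13, giving -121.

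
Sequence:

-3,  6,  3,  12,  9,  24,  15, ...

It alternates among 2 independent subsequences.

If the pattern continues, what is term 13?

Taking every 2nd term gives 2 separate tracks.
Track A: -3, 3, 9, 15 (arithmetic with common difference +6).
Track B: 6, 12, 24 (geometric, ×2 each step).
Term 13 comes from track A (its 7th entry): 33.

33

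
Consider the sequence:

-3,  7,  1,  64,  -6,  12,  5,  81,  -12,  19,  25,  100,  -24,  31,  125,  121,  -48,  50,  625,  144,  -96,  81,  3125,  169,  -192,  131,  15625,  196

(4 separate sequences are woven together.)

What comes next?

Taking every 4th term gives 4 separate tracks.
Track A is -3, -6, -12, -24, -48, -96, -192, which is multiplying by 2 each time.
Track B is 7, 12, 19, 31, 50, 81, 131, which is Fibonacci-style (each term is the sum of the two before it).
Track C is 1, 5, 25, 125, 625, 3125, 15625, which is powers of 5.
Track D is 64, 81, 100, 121, 144, 169, 196, which is consecutive squares n² from n = 8.
The 29th slot belongs to track A; its 8th term is -384.

-384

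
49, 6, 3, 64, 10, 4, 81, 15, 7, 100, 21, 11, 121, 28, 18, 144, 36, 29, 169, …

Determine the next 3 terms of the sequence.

Taking every 3rd term gives 3 separate tracks.
Subsequence A: 49, 64, 81, 100, 121, 144, 169 (consecutive squares n² from n = 7).
Subsequence B: 6, 10, 15, 21, 28, 36 (the triangular numbers T_3, T_4, …).
Subsequence C: 3, 4, 7, 11, 18, 29 (a Fibonacci-like recurrence a_n = a_{n-1} + a_{n-2}).
The 20th slot belongs to subsequence B; its 7th term is 45.
Position 21 falls in subsequence C as its term 7, giving 47.
Position 22 falls in subsequence A as its term 8, giving 196.

45, 47, 196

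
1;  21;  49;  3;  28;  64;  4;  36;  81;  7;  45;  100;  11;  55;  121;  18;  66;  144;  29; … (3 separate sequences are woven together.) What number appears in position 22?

47

The terms cycle through 3 interleaved subsequences.
Track A: 1, 3, 4, 7, 11, 18, 29 — a Fibonacci-like recurrence a_n = a_{n-1} + a_{n-2}.
Track B: 21, 28, 36, 45, 55, 66 — the triangular numbers T_6, T_7, ….
Track C: 49, 64, 81, 100, 121, 144 — the squares 7², 8², 9², ….
Term 22 comes from track A (its 8th entry): 47.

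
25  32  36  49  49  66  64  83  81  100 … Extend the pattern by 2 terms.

Positions 1, 3, 5, … form one subsequence and positions 2, 4, 6, … form another.
Stream A = 25, 36, 49, 64, 81: the squares 5², 6², 7², ….
Stream B = 32, 49, 66, 83, 100: arithmetic with common difference +17.
Term 11 comes from stream A (its 6th entry): 100.
Position 12 → stream B, term 6 = 117.

100, 117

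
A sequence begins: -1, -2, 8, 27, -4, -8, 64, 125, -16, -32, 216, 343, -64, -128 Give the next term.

512

The slot pattern repeats as AABB (period 4), so there are 2 interleaved tracks.
Track A: -1, -2, -4, -8, -16, -32, -64, -128. Geometric, ×2 each step.
Track B: 8, 27, 64, 125, 216, 343. Consecutive cubes n³ from n = 2.
Position 15 falls in track B as its term 7, giving 512.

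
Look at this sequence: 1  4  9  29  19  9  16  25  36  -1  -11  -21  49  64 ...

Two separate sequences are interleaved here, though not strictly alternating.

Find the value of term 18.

-51

Reading positions in blocks of 6 reveals the pattern AAABBB — 2 tracks woven together.
Track A = 1, 4, 9, 16, 25, 36, 49, 64: the squares 1², 2², 3², ….
Track B = 29, 19, 9, -1, -11, -21: linear: a_n = 39 − 10·n.
Position 18 → track B, term 9 = -51.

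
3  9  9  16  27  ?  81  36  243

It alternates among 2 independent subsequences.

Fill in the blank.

Split by position mod 2 into 2 tracks.
Stream A = 3, 9, 27, 81, 243: powers 3^1, 3^2, 3^3, ….
Stream B = 9, 16, ?, 36: the squares 3², 4², 5², ….
So the missing entry in stream B is 25.

25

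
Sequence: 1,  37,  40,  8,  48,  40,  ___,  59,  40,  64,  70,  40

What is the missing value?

Split by position mod 3: positions 1, 4, 7, … form one track, and each other residue class forms its own.
Stream A is 1, 8, ?, 64, which is the cubes 1³, 2³, 3³, ….
Stream B is 37, 48, 59, 70, which is linear: a_n = 26 + 11·n.
Stream C is 40, 40, 40, 40, which is constant 40.
Stream A's pattern makes the blank 27.

27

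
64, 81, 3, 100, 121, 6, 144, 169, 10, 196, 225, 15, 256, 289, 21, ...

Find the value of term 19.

400

Reading positions in blocks of 3 reveals the pattern AAB — 2 tracks woven together.
Subsequence A: 64, 81, 100, 121, 144, 169, 196, 225, 256, 289. Perfect squares starting at 8².
Subsequence B: 3, 6, 10, 15, 21. The triangular numbers T_2, T_3, ….
Term 19 comes from subsequence A (its 13th entry): 400.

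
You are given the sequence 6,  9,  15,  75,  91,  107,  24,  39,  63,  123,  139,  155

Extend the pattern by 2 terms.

102, 165

The slot pattern repeats as AAABBB (period 6), so there are 2 interleaved tracks.
Track A: 6, 9, 15, 24, 39, 63. Fibonacci-style (each term is the sum of the two before it).
Track B: 75, 91, 107, 123, 139, 155. Arithmetic with common difference +16.
Position 13 falls in track A as its term 7, giving 102.
Term 14 comes from track A (its 8th entry): 165.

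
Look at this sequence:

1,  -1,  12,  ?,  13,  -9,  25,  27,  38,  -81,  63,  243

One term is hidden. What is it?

The terms cycle through 2 interleaved subsequences.
Stream A = 1, 12, 13, 25, 38, 63: a Fibonacci-like recurrence a_n = a_{n-1} + a_{n-2}.
Stream B = -1, ?, -9, 27, -81, 243: a geometric progression (common ratio -3).
So the missing entry in stream B is 3.

3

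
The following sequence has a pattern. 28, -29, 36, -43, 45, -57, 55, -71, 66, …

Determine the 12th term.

Taking every 2nd term gives 2 separate tracks.
Subsequence A: 28, 36, 45, 55, 66 (the triangular numbers T_7, T_8, …).
Subsequence B: -29, -43, -57, -71 (arithmetic, step −14).
Position 12 falls in subsequence B as its term 6, giving -99.

-99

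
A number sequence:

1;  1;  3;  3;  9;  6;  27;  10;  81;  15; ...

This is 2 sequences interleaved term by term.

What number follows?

243

Split by position mod 2 into 2 tracks.
Track A: 1, 3, 9, 27, 81. Powers 3^0, 3^1, 3^2, ….
Track B: 1, 3, 6, 10, 15. Triangular numbers n(n+1)/2 for n = 1, 2, ….
Term 11 comes from track A (its 6th entry): 243.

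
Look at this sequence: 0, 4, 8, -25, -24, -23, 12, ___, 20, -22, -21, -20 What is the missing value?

16

The slot pattern repeats as AAABBB (period 6), so there are 2 interleaved tracks.
Stream A is 0, 4, 8, 12, ?, 20, which is adding 4 each time.
Stream B is -25, -24, -23, -22, -21, -20, which is arithmetic with common difference +1.
So the missing entry in stream A is 16.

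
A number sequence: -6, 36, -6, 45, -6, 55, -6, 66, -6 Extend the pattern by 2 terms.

78, -6

Positions 1, 3, 5, … form one subsequence and positions 2, 4, 6, … form another.
Subsequence A is -6, -6, -6, -6, -6, which is the constant sequence -6.
Subsequence B is 36, 45, 55, 66, which is triangular numbers starting at T_8.
Term 10 comes from subsequence B (its 5th entry): 78.
The 11th slot belongs to subsequence A; its 6th term is -6.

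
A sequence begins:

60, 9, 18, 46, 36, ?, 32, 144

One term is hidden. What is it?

72

The slot pattern repeats as ABB (period 3), so there are 2 interleaved tracks.
Stream A: 60, 46, 32. Arithmetic, step −14.
Stream B: 9, 18, 36, ?, 144. Geometric with ratio 2.
Filling stream B at index 4 by its rule yields 72.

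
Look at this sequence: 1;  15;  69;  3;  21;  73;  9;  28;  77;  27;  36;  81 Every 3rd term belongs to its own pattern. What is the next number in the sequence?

81

Split by position mod 3 into 3 tracks.
Subsequence A is 1, 3, 9, 27, which is powers of 3.
Subsequence B is 15, 21, 28, 36, which is triangular numbers n(n+1)/2 for n = 5, 6, ….
Subsequence C is 69, 73, 77, 81, which is adding 4 each time.
Position 13 → subsequence A, term 5 = 81.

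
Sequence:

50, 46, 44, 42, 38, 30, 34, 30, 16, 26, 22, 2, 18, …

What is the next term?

14

Reading positions in blocks of 3 reveals the pattern AAB — 2 tracks woven together.
Subsequence A = 50, 46, 42, 38, 34, 30, 26, 22, 18: arithmetic with common difference −4.
Subsequence B = 44, 30, 16, 2: arithmetic, step −14.
Position 14 → subsequence A, term 10 = 14.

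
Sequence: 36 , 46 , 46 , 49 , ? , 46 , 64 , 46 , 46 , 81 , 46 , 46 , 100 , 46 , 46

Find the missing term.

Positions follow the repeating pattern ABB; grouping by letter gives 2 tracks.
Track A: 36, 49, 64, 81, 100. The squares 6², 7², 8², ….
Track B: 46, 46, ?, 46, 46, 46, 46, 46, 46, 46. Constant 46.
The gap is track B's term 3; the rule gives 46.

46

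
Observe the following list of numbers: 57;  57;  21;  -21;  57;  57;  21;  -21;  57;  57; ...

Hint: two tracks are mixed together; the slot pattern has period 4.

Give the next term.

21

Reading positions in blocks of 4 reveals the pattern AABB — 2 tracks woven together.
Subsequence A: 57, 57, 57, 57, 57, 57. The constant sequence 57.
Subsequence B: 21, -21, 21, -21. Oscillating between 21 and -21.
Position 11 → subsequence B, term 5 = 21.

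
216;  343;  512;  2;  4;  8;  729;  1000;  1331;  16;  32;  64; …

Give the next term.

Reading positions in blocks of 6 reveals the pattern AAABBB — 2 tracks woven together.
Track A: 216, 343, 512, 729, 1000, 1331. Perfect cubes starting at 6³.
Track B: 2, 4, 8, 16, 32, 64. Multiplying by 2 each time.
The 13th slot belongs to track A; its 7th term is 1728.

1728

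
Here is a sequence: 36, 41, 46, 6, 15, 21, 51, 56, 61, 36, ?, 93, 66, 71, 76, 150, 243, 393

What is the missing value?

57

Positions follow the repeating pattern AAABBB; grouping by letter gives 2 tracks.
Subsequence A: 36, 41, 46, 51, 56, 61, 66, 71, 76. Arithmetic, step +5.
Subsequence B: 6, 15, 21, 36, ?, 93, 150, 243, 393. Fibonacci-style (each term is the sum of the two before it).
Subsequence B's pattern makes the blank 57.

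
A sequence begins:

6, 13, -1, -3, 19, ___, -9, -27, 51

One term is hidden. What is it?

32

The slot pattern repeats as AABB (period 4), so there are 2 interleaved tracks.
Subsequence A: 6, 13, 19, ?, 51. Fibonacci-style (each term is the sum of the two before it).
Subsequence B: -1, -3, -9, -27. Geometric, ×3 each step.
Subsequence A's pattern makes the blank 32.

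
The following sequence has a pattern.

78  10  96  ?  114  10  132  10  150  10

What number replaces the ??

10

Positions 1, 3, 5, … form one subsequence and positions 2, 4, 6, … form another.
Track A: 78, 96, 114, 132, 150 — arithmetic, step +18.
Track B: 10, ?, 10, 10, 10 — the constant sequence 10.
The gap is track B's term 2; the rule gives 10.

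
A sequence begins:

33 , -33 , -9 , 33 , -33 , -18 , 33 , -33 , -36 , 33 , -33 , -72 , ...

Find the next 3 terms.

The slot pattern repeats as AAB (period 3), so there are 2 interleaved tracks.
Track A is 33, -33, 33, -33, 33, -33, 33, -33, which is the oscillation 33·(−1)^(n+1).
Track B is -9, -18, -36, -72, which is multiplying by 2 each time.
Term 13 comes from track A (its 9th entry): 33.
Term 14 comes from track A (its 10th entry): -33.
Position 15 falls in track B as its term 5, giving -144.

33, -33, -144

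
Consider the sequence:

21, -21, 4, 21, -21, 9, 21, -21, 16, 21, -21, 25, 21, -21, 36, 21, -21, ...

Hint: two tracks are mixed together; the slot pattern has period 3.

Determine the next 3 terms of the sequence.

Reading positions in blocks of 3 reveals the pattern AAB — 2 tracks woven together.
Subsequence A: 21, -21, 21, -21, 21, -21, 21, -21, 21, -21, 21, -21 — alternating ±21.
Subsequence B: 4, 9, 16, 25, 36 — the squares 2², 3², 4², ….
Position 18 falls in subsequence B as its term 6, giving 49.
The 19th slot belongs to subsequence A; its 13th term is 21.
Position 20 → subsequence A, term 14 = -21.

49, 21, -21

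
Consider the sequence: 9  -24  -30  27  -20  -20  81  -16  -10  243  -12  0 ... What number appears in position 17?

-4

Taking every 3rd term gives 3 separate tracks.
Track A = 9, 27, 81, 243: geometric, ×3 each step.
Track B = -24, -20, -16, -12: adding 4 each time.
Track C = -30, -20, -10, 0: arithmetic, step +10.
Term 17 comes from track B (its 6th entry): -4.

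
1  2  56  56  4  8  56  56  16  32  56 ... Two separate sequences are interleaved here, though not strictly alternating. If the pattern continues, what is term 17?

256

Positions follow the repeating pattern AABB; grouping by letter gives 2 tracks.
Subsequence A: 1, 2, 4, 8, 16, 32. Powers of 2.
Subsequence B: 56, 56, 56, 56, 56. Constant 56.
Position 17 → subsequence A, term 9 = 256.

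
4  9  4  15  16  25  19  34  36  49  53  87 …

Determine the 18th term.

121

Reading positions in blocks of 4 reveals the pattern AABB — 2 tracks woven together.
Track A: 4, 9, 16, 25, 36, 49 — perfect squares starting at 2².
Track B: 4, 15, 19, 34, 53, 87 — each term equals the sum of the previous two.
Position 18 → track A, term 10 = 121.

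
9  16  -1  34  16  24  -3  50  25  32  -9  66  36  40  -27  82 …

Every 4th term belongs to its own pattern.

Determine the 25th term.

81

Split by position mod 4: positions 1, 5, 9, … form one track, and each other residue class forms its own.
Track A is 9, 16, 25, 36, which is perfect squares starting at 3².
Track B is 16, 24, 32, 40, which is adding 8 each time.
Track C is -1, -3, -9, -27, which is multiplying by 3 each time.
Track D is 34, 50, 66, 82, which is arithmetic with common difference +16.
Term 25 comes from track A (its 7th entry): 81.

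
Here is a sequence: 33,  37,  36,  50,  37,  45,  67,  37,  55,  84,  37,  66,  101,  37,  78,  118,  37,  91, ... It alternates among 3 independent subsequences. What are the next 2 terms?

135, 37

Split by position mod 3 into 3 tracks.
Track A: 33, 50, 67, 84, 101, 118 (arithmetic, step +17).
Track B: 37, 37, 37, 37, 37, 37 (constant 37).
Track C: 36, 45, 55, 66, 78, 91 (the triangular numbers T_8, T_9, …).
The 19th slot belongs to track A; its 7th term is 135.
Position 20 → track B, term 7 = 37.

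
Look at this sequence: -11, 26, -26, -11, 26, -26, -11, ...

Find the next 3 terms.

Positions follow the repeating pattern ABB; grouping by letter gives 2 tracks.
Track A: -11, -11, -11 — always -11.
Track B: 26, -26, 26, -26 — oscillating between 26 and -26.
Position 8 falls in track B as its term 5, giving 26.
Term 9 comes from track B (its 6th entry): -26.
Term 10 comes from track A (its 4th entry): -11.

26, -26, -11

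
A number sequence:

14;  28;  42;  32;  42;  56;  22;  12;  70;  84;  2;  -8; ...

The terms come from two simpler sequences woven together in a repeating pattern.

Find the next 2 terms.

98, 112

Positions follow the repeating pattern AABB; grouping by letter gives 2 tracks.
Subsequence A: 14, 28, 42, 56, 70, 84. Adding 14 each time.
Subsequence B: 42, 32, 22, 12, 2, -8. Subtracting 10 each time.
Position 13 → subsequence A, term 7 = 98.
Position 14 falls in subsequence A as its term 8, giving 112.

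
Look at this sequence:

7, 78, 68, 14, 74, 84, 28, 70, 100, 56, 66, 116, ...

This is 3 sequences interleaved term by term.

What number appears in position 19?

448

Taking every 3rd term gives 3 separate tracks.
Track A = 7, 14, 28, 56: multiplying by 2 each time.
Track B = 78, 74, 70, 66: arithmetic, step −4.
Track C = 68, 84, 100, 116: arithmetic with common difference +16.
The 19th slot belongs to track A; its 7th term is 448.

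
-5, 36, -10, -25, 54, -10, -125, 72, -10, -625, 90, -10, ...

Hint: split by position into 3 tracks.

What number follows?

The terms cycle through 3 interleaved subsequences.
Track A = -5, -25, -125, -625: geometric, ×5 each step.
Track B = 36, 54, 72, 90: adding 18 each time.
Track C = -10, -10, -10, -10: constant -10.
Position 13 → track A, term 5 = -3125.

-3125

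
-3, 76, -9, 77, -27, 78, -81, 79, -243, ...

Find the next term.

80

Taking every 2nd term gives 2 separate tracks.
Track A = -3, -9, -27, -81, -243: geometric, ×3 each step.
Track B = 76, 77, 78, 79: arithmetic with common difference +1.
Position 10 → track B, term 5 = 80.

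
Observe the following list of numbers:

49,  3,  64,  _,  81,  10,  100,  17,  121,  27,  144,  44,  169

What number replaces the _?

7

Taking every 2nd term gives 2 separate tracks.
Track A is 49, 64, 81, 100, 121, 144, 169, which is perfect squares starting at 7².
Track B is 3, ?, 10, 17, 27, 44, which is a Fibonacci-like recurrence a_n = a_{n-1} + a_{n-2}.
The gap is track B's term 2; the rule gives 7.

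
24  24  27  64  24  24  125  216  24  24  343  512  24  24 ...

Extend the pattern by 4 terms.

Reading positions in blocks of 4 reveals the pattern AABB — 2 tracks woven together.
Track A: 24, 24, 24, 24, 24, 24, 24, 24. The constant sequence 24.
Track B: 27, 64, 125, 216, 343, 512. Perfect cubes starting at 3³.
Position 15 → track B, term 7 = 729.
Term 16 comes from track B (its 8th entry): 1000.
Term 17 comes from track A (its 9th entry): 24.
Position 18 falls in track A as its term 10, giving 24.

729, 1000, 24, 24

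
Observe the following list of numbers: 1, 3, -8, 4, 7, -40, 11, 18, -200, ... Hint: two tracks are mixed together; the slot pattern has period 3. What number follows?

29

The slot pattern repeats as AAB (period 3), so there are 2 interleaved tracks.
Track A: 1, 3, 4, 7, 11, 18. Each term equals the sum of the previous two.
Track B: -8, -40, -200. A geometric progression (common ratio 5).
Term 10 comes from track A (its 7th entry): 29.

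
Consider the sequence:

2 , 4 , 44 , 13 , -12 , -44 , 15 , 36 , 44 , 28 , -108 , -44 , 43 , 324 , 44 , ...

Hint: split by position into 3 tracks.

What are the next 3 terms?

The terms cycle through 3 interleaved subsequences.
Stream A is 2, 13, 15, 28, 43, which is each term equals the sum of the previous two.
Stream B is 4, -12, 36, -108, 324, which is a geometric progression (common ratio -3).
Stream C is 44, -44, 44, -44, 44, which is the oscillation 44·(−1)^(n+1).
Position 16 falls in stream A as its term 6, giving 71.
Term 17 comes from stream B (its 6th entry): -972.
Position 18 falls in stream C as its term 6, giving -44.

71, -972, -44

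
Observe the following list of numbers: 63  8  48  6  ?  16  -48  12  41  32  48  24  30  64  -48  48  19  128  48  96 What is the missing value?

Taking every 4th term gives 4 separate tracks.
Track A: 63, ?, 41, 30, 19 (arithmetic with common difference −11).
Track B: 8, 16, 32, 64, 128 (successive powers of 2).
Track C: 48, -48, 48, -48, 48 (alternating ±48).
Track D: 6, 12, 24, 48, 96 (geometric with ratio 2).
The gap is track A's term 2; the rule gives 52.

52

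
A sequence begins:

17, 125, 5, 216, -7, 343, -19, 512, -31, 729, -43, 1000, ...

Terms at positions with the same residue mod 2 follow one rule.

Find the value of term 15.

Positions 1, 3, 5, … form one subsequence and positions 2, 4, 6, … form another.
Track A: 17, 5, -7, -19, -31, -43 (arithmetic, step −12).
Track B: 125, 216, 343, 512, 729, 1000 (the cubes 5³, 6³, 7³, …).
Term 15 comes from track A (its 8th entry): -67.

-67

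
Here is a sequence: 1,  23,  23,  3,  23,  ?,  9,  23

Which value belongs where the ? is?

The slot pattern repeats as ABB (period 3), so there are 2 interleaved tracks.
Stream A: 1, 3, 9 (powers of 3).
Stream B: 23, 23, 23, ?, 23 (the constant sequence 23).
Stream B's pattern makes the blank 23.

23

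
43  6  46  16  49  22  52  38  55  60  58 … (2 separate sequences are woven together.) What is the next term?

The terms cycle through 2 interleaved subsequences.
Subsequence A: 43, 46, 49, 52, 55, 58 (linear: a_n = 40 + 3·n).
Subsequence B: 6, 16, 22, 38, 60 (each term equals the sum of the previous two).
The 12th slot belongs to subsequence B; its 6th term is 98.

98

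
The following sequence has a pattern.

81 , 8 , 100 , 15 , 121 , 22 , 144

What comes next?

The terms cycle through 2 interleaved subsequences.
Subsequence A: 81, 100, 121, 144 — consecutive squares n² from n = 9.
Subsequence B: 8, 15, 22 — linear: a_n = 1 + 7·n.
Term 8 comes from subsequence B (its 4th entry): 29.

29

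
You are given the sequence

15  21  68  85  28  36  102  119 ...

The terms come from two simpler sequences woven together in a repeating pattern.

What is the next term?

Positions follow the repeating pattern AABB; grouping by letter gives 2 tracks.
Track A: 15, 21, 28, 36 — the triangular numbers T_5, T_6, ….
Track B: 68, 85, 102, 119 — arithmetic with common difference +17.
Term 9 comes from track A (its 5th entry): 45.

45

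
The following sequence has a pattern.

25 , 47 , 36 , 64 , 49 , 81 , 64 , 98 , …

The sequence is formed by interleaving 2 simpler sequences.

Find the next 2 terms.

Split by position mod 2 into 2 tracks.
Track A = 25, 36, 49, 64: perfect squares starting at 5².
Track B = 47, 64, 81, 98: arithmetic, step +17.
Term 9 comes from track A (its 5th entry): 81.
The 10th slot belongs to track B; its 5th term is 115.

81, 115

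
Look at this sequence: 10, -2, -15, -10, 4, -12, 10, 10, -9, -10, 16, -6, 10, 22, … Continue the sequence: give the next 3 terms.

Split by position mod 3: positions 1, 4, 7, … form one track, and each other residue class forms its own.
Track A = 10, -10, 10, -10, 10: oscillating between 10 and -10.
Track B = -2, 4, 10, 16, 22: adding 6 each time.
Track C = -15, -12, -9, -6: linear: a_n = -18 + 3·n.
Position 15 → track C, term 5 = -3.
Position 16 falls in track A as its term 6, giving -10.
The 17th slot belongs to track B; its 6th term is 28.

-3, -10, 28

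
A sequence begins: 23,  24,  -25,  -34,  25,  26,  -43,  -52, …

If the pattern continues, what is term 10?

28

The slot pattern repeats as AABB (period 4), so there are 2 interleaved tracks.
Subsequence A is 23, 24, 25, 26, which is adding 1 each time.
Subsequence B is -25, -34, -43, -52, which is linear: a_n = -16 − 9·n.
Term 10 comes from subsequence A (its 6th entry): 28.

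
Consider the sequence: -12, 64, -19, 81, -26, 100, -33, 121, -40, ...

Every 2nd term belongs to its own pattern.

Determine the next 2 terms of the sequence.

144, -47

Split by position mod 2 into 2 tracks.
Track A is -12, -19, -26, -33, -40, which is arithmetic with common difference −7.
Track B is 64, 81, 100, 121, which is consecutive squares n² from n = 8.
Term 10 comes from track B (its 5th entry): 144.
Position 11 → track A, term 6 = -47.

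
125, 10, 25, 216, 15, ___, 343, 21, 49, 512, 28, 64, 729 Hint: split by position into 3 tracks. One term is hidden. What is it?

The terms cycle through 3 interleaved subsequences.
Track A: 125, 216, 343, 512, 729 (perfect cubes starting at 5³).
Track B: 10, 15, 21, 28 (triangular numbers n(n+1)/2 for n = 4, 5, …).
Track C: 25, ?, 49, 64 (perfect squares starting at 5²).
So the missing entry in track C is 36.

36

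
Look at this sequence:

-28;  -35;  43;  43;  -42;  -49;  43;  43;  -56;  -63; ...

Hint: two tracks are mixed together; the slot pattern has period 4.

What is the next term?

The slot pattern repeats as AABB (period 4), so there are 2 interleaved tracks.
Track A: -28, -35, -42, -49, -56, -63. Subtracting 7 each time.
Track B: 43, 43, 43, 43. Constant 43.
Position 11 → track B, term 5 = 43.

43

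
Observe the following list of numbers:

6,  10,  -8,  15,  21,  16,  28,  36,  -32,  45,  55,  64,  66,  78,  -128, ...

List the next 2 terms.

91, 105

Reading positions in blocks of 3 reveals the pattern AAB — 2 tracks woven together.
Track A = 6, 10, 15, 21, 28, 36, 45, 55, 66, 78: the triangular numbers T_3, T_4, ….
Track B = -8, 16, -32, 64, -128: multiplying by -2 each time.
Position 16 falls in track A as its term 11, giving 91.
Term 17 comes from track A (its 12th entry): 105.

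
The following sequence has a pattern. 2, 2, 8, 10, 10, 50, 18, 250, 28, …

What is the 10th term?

1250

Positions 1, 3, 5, … form one subsequence and positions 2, 4, 6, … form another.
Track A = 2, 8, 10, 18, 28: a Fibonacci-like recurrence a_n = a_{n-1} + a_{n-2}.
Track B = 2, 10, 50, 250: geometric, ×5 each step.
Position 10 → track B, term 5 = 1250.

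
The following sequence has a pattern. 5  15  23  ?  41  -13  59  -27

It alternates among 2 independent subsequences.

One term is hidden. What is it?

1

Split by position mod 2 into 2 tracks.
Subsequence A = 5, 23, 41, 59: arithmetic, step +18.
Subsequence B = 15, ?, -13, -27: arithmetic, step −14.
Filling subsequence B at index 2 by its rule yields 1.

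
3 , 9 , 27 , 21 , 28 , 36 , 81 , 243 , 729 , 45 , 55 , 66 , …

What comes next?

2187

Positions follow the repeating pattern AAABBB; grouping by letter gives 2 tracks.
Subsequence A: 3, 9, 27, 81, 243, 729 — powers 3^1, 3^2, 3^3, ….
Subsequence B: 21, 28, 36, 45, 55, 66 — triangular numbers n(n+1)/2 for n = 6, 7, ….
Position 13 falls in subsequence A as its term 7, giving 2187.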